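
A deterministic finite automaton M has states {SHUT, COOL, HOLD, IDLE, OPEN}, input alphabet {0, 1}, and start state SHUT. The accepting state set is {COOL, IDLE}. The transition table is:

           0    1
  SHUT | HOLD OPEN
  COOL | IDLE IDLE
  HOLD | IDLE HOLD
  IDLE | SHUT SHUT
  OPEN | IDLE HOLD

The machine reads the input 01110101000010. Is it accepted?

start at SHUT
read '0': SHUT → HOLD
read '1': HOLD → HOLD
read '1': HOLD → HOLD
read '1': HOLD → HOLD
read '0': HOLD → IDLE
read '1': IDLE → SHUT
read '0': SHUT → HOLD
read '1': HOLD → HOLD
read '0': HOLD → IDLE
read '0': IDLE → SHUT
read '0': SHUT → HOLD
read '0': HOLD → IDLE
read '1': IDLE → SHUT
read '0': SHUT → HOLD
End state HOLD is not accepting.

No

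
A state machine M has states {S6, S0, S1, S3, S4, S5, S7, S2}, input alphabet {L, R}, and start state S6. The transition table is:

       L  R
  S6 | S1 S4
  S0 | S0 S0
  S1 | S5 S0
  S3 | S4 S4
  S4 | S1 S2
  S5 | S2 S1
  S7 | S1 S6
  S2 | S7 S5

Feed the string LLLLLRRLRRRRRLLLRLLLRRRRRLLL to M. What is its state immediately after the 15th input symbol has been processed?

S0

Trace: S6 -L-> S1 -L-> S5 -L-> S2 -L-> S7 -L-> S1 -R-> S0 -R-> S0 -L-> S0 -R-> S0 -R-> S0 -R-> S0 -R-> S0 -R-> S0 -L-> S0 -L-> S0
After 15 symbols: S0.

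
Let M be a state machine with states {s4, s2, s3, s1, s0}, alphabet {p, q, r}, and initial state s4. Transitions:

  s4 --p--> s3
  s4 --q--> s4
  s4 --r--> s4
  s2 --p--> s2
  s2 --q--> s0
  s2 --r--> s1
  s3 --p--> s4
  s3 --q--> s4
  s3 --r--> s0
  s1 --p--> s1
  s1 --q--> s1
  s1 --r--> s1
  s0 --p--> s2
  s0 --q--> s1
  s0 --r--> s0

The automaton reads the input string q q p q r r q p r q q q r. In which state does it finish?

Trace: s4 -q-> s4 -q-> s4 -p-> s3 -q-> s4 -r-> s4 -r-> s4 -q-> s4 -p-> s3 -r-> s0 -q-> s1 -q-> s1 -q-> s1 -r-> s1

s1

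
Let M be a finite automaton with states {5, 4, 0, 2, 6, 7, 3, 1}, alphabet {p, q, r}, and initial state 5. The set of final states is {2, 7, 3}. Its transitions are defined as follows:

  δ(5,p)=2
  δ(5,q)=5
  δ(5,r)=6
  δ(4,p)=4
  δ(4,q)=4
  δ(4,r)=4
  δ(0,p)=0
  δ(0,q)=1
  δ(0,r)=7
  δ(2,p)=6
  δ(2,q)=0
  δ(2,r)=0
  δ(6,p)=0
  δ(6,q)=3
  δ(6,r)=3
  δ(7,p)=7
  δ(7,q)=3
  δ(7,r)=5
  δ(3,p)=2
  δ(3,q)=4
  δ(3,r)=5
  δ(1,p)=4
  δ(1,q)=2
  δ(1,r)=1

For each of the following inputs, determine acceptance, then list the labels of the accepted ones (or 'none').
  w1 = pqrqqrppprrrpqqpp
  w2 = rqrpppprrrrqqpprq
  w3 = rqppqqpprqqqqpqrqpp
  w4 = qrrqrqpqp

none

w1:
  start at 5
  read 'p': 5 → 2
  read 'q': 2 → 0
  read 'r': 0 → 7
  read 'q': 7 → 3
  read 'q': 3 → 4
  read 'r': 4 → 4
  read 'p': 4 → 4
  read 'p': 4 → 4
  read 'p': 4 → 4
  read 'r': 4 → 4
  read 'r': 4 → 4
  read 'r': 4 → 4
  read 'p': 4 → 4
  read 'q': 4 → 4
  read 'q': 4 → 4
  read 'p': 4 → 4
  read 'p': 4 → 4
  end 4, rejected
w2:
  start at 5
  read 'r': 5 → 6
  read 'q': 6 → 3
  read 'r': 3 → 5
  read 'p': 5 → 2
  read 'p': 2 → 6
  read 'p': 6 → 0
  read 'p': 0 → 0
  read 'r': 0 → 7
  read 'r': 7 → 5
  read 'r': 5 → 6
  read 'r': 6 → 3
  read 'q': 3 → 4
  read 'q': 4 → 4
  read 'p': 4 → 4
  read 'p': 4 → 4
  read 'r': 4 → 4
  read 'q': 4 → 4
  end 4, rejected
w3:
  start at 5
  read 'r': 5 → 6
  read 'q': 6 → 3
  read 'p': 3 → 2
  read 'p': 2 → 6
  read 'q': 6 → 3
  read 'q': 3 → 4
  read 'p': 4 → 4
  read 'p': 4 → 4
  read 'r': 4 → 4
  read 'q': 4 → 4
  read 'q': 4 → 4
  read 'q': 4 → 4
  read 'q': 4 → 4
  read 'p': 4 → 4
  read 'q': 4 → 4
  read 'r': 4 → 4
  read 'q': 4 → 4
  read 'p': 4 → 4
  read 'p': 4 → 4
  end 4, rejected
w4:
  start at 5
  read 'q': 5 → 5
  read 'r': 5 → 6
  read 'r': 6 → 3
  read 'q': 3 → 4
  read 'r': 4 → 4
  read 'q': 4 → 4
  read 'p': 4 → 4
  read 'q': 4 → 4
  read 'p': 4 → 4
  end 4, rejected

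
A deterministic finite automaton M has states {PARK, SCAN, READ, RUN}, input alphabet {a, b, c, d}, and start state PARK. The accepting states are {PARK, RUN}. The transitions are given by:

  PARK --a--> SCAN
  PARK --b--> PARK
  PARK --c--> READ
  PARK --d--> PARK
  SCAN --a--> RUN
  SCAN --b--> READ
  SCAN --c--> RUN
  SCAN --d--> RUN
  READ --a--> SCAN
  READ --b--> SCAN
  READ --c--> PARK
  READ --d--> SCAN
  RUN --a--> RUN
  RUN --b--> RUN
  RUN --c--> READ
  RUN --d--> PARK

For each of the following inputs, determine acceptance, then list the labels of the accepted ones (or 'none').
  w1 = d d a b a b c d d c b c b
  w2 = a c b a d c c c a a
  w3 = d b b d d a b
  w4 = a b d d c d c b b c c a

w1: PARK → PARK → PARK → SCAN → READ → SCAN → READ → PARK → PARK → PARK → READ → SCAN → RUN → RUN  → end RUN, accepted
w2: PARK → SCAN → RUN → RUN → RUN → PARK → READ → PARK → READ → SCAN → RUN  → end RUN, accepted
w3: PARK → PARK → PARK → PARK → PARK → PARK → SCAN → READ  → end READ, rejected
w4: PARK → SCAN → READ → SCAN → RUN → READ → SCAN → RUN → RUN → RUN → READ → PARK → SCAN  → end SCAN, rejected

w1, w2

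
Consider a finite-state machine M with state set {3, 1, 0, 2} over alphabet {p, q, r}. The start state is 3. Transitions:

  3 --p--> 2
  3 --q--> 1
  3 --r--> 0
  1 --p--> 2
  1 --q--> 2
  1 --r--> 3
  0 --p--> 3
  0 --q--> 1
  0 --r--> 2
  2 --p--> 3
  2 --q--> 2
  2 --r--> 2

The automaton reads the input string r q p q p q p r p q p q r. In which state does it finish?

2

start at 3
read 'r': 3 → 0
read 'q': 0 → 1
read 'p': 1 → 2
read 'q': 2 → 2
read 'p': 2 → 3
read 'q': 3 → 1
read 'p': 1 → 2
read 'r': 2 → 2
read 'p': 2 → 3
read 'q': 3 → 1
read 'p': 1 → 2
read 'q': 2 → 2
read 'r': 2 → 2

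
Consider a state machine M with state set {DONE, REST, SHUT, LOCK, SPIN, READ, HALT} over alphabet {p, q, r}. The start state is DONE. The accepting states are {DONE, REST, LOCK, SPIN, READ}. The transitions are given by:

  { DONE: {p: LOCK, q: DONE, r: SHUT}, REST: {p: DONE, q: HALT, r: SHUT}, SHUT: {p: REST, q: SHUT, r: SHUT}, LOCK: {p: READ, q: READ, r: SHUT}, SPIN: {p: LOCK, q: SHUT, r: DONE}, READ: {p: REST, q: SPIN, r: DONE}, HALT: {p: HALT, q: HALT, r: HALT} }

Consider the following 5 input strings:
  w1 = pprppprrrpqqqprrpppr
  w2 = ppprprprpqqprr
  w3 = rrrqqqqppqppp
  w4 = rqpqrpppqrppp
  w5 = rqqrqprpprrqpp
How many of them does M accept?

w1: Trace: DONE -p-> LOCK -p-> READ -r-> DONE -p-> LOCK -p-> READ -p-> REST -r-> SHUT -r-> SHUT -r-> SHUT -p-> REST -q-> HALT -q-> HALT -q-> HALT -p-> HALT -r-> HALT -r-> HALT -p-> HALT -p-> HALT -p-> HALT -r-> HALT  → end HALT, rejected
w2: Trace: DONE -p-> LOCK -p-> READ -p-> REST -r-> SHUT -p-> REST -r-> SHUT -p-> REST -r-> SHUT -p-> REST -q-> HALT -q-> HALT -p-> HALT -r-> HALT -r-> HALT  → end HALT, rejected
w3: Trace: DONE -r-> SHUT -r-> SHUT -r-> SHUT -q-> SHUT -q-> SHUT -q-> SHUT -q-> SHUT -p-> REST -p-> DONE -q-> DONE -p-> LOCK -p-> READ -p-> REST  → end REST, accepted
w4: Trace: DONE -r-> SHUT -q-> SHUT -p-> REST -q-> HALT -r-> HALT -p-> HALT -p-> HALT -p-> HALT -q-> HALT -r-> HALT -p-> HALT -p-> HALT -p-> HALT  → end HALT, rejected
w5: Trace: DONE -r-> SHUT -q-> SHUT -q-> SHUT -r-> SHUT -q-> SHUT -p-> REST -r-> SHUT -p-> REST -p-> DONE -r-> SHUT -r-> SHUT -q-> SHUT -p-> REST -p-> DONE  → end DONE, accepted

2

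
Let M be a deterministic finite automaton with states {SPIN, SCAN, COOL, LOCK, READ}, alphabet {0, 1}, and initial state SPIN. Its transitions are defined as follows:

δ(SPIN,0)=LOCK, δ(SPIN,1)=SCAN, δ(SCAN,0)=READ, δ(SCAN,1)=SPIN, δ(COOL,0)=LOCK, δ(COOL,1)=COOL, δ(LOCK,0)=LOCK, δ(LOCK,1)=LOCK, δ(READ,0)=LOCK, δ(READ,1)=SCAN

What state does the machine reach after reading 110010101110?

LOCK

start at SPIN
read '1': SPIN → SCAN
read '1': SCAN → SPIN
read '0': SPIN → LOCK
read '0': LOCK → LOCK
read '1': LOCK → LOCK
read '0': LOCK → LOCK
read '1': LOCK → LOCK
read '0': LOCK → LOCK
read '1': LOCK → LOCK
read '1': LOCK → LOCK
read '1': LOCK → LOCK
read '0': LOCK → LOCK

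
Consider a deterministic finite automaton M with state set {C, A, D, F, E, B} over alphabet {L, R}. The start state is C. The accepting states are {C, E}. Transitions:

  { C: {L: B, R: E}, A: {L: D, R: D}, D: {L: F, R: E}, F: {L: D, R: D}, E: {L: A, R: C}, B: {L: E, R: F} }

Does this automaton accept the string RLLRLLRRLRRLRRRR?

Trace: C -R-> E -L-> A -L-> D -R-> E -L-> A -L-> D -R-> E -R-> C -L-> B -R-> F -R-> D -L-> F -R-> D -R-> E -R-> C -R-> E
End state E is accepting.

Yes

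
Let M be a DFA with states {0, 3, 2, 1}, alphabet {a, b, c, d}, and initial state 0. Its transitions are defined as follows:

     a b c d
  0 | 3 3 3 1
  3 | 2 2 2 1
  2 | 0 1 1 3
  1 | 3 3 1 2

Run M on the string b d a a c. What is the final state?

0 → 3 → 1 → 3 → 2 → 1

1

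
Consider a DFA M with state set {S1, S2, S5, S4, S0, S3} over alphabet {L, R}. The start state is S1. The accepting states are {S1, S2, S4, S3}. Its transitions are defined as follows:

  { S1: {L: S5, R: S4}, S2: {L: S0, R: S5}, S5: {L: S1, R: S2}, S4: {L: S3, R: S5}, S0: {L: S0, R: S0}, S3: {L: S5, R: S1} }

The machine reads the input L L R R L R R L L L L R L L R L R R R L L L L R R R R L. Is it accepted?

No

start at S1
read 'L': S1 → S5
read 'L': S5 → S1
read 'R': S1 → S4
read 'R': S4 → S5
read 'L': S5 → S1
read 'R': S1 → S4
read 'R': S4 → S5
read 'L': S5 → S1
read 'L': S1 → S5
read 'L': S5 → S1
read 'L': S1 → S5
read 'R': S5 → S2
read 'L': S2 → S0
read 'L': S0 → S0
read 'R': S0 → S0
read 'L': S0 → S0
read 'R': S0 → S0
read 'R': S0 → S0
read 'R': S0 → S0
read 'L': S0 → S0
read 'L': S0 → S0
read 'L': S0 → S0
read 'L': S0 → S0
read 'R': S0 → S0
read 'R': S0 → S0
read 'R': S0 → S0
read 'R': S0 → S0
read 'L': S0 → S0
End state S0 is not accepting.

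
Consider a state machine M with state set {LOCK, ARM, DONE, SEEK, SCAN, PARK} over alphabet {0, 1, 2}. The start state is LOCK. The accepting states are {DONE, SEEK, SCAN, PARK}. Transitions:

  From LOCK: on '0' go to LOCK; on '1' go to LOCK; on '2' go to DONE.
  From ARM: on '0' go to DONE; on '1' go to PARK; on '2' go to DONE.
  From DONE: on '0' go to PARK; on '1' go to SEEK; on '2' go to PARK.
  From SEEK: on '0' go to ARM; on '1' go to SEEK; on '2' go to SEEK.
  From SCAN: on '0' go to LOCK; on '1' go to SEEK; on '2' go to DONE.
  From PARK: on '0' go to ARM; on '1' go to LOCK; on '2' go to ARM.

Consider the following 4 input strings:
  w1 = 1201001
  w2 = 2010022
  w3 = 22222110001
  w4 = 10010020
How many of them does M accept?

w1:
  start at LOCK
  read '1': LOCK → LOCK
  read '2': LOCK → DONE
  read '0': DONE → PARK
  read '1': PARK → LOCK
  read '0': LOCK → LOCK
  read '0': LOCK → LOCK
  read '1': LOCK → LOCK
  end LOCK, rejected
w2:
  start at LOCK
  read '2': LOCK → DONE
  read '0': DONE → PARK
  read '1': PARK → LOCK
  read '0': LOCK → LOCK
  read '0': LOCK → LOCK
  read '2': LOCK → DONE
  read '2': DONE → PARK
  end PARK, accepted
w3:
  start at LOCK
  read '2': LOCK → DONE
  read '2': DONE → PARK
  read '2': PARK → ARM
  read '2': ARM → DONE
  read '2': DONE → PARK
  read '1': PARK → LOCK
  read '1': LOCK → LOCK
  read '0': LOCK → LOCK
  read '0': LOCK → LOCK
  read '0': LOCK → LOCK
  read '1': LOCK → LOCK
  end LOCK, rejected
w4:
  start at LOCK
  read '1': LOCK → LOCK
  read '0': LOCK → LOCK
  read '0': LOCK → LOCK
  read '1': LOCK → LOCK
  read '0': LOCK → LOCK
  read '0': LOCK → LOCK
  read '2': LOCK → DONE
  read '0': DONE → PARK
  end PARK, accepted

2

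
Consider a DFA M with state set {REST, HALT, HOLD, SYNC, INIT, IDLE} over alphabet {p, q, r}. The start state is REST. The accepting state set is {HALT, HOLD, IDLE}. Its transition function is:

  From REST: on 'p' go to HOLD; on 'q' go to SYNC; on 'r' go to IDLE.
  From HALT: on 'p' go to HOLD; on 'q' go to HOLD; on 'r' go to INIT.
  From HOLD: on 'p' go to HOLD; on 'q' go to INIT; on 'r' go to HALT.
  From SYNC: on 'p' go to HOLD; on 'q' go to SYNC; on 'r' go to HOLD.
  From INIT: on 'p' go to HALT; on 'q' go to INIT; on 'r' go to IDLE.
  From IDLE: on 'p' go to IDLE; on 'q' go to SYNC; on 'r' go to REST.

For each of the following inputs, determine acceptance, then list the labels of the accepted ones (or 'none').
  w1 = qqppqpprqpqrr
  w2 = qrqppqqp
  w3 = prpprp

w1: REST → SYNC → SYNC → HOLD → HOLD → INIT → HALT → HOLD → HALT → HOLD → HOLD → INIT → IDLE → REST  → end REST, rejected
w2: REST → SYNC → HOLD → INIT → HALT → HOLD → INIT → INIT → HALT  → end HALT, accepted
w3: REST → HOLD → HALT → HOLD → HOLD → HALT → HOLD  → end HOLD, accepted

w2, w3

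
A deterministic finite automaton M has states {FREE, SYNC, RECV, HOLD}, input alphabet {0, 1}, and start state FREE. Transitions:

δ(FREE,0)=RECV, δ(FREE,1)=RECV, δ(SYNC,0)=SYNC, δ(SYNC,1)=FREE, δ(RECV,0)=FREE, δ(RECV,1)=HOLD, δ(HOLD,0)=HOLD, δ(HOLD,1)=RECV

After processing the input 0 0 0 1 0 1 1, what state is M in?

HOLD

start at FREE
read '0': FREE → RECV
read '0': RECV → FREE
read '0': FREE → RECV
read '1': RECV → HOLD
read '0': HOLD → HOLD
read '1': HOLD → RECV
read '1': RECV → HOLD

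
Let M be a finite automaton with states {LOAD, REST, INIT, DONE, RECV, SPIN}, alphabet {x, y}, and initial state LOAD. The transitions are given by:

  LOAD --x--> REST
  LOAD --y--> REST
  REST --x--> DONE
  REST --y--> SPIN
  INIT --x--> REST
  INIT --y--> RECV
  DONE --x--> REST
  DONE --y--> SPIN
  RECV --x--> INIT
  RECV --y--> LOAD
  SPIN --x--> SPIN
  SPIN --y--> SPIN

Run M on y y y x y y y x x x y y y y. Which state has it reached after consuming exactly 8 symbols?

SPIN

start at LOAD
read 'y': LOAD → REST
read 'y': REST → SPIN
read 'y': SPIN → SPIN
read 'x': SPIN → SPIN
read 'y': SPIN → SPIN
read 'y': SPIN → SPIN
read 'y': SPIN → SPIN
read 'x': SPIN → SPIN
After 8 symbols: SPIN.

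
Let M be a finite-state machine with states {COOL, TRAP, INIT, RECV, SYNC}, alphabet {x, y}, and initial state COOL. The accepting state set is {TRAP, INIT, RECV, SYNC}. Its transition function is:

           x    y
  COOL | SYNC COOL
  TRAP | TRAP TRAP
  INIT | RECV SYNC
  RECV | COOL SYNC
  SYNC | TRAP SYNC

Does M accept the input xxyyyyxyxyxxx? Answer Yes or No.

Yes

COOL → SYNC → TRAP → TRAP → TRAP → TRAP → TRAP → TRAP → TRAP → TRAP → TRAP → TRAP → TRAP → TRAP
End state TRAP is accepting.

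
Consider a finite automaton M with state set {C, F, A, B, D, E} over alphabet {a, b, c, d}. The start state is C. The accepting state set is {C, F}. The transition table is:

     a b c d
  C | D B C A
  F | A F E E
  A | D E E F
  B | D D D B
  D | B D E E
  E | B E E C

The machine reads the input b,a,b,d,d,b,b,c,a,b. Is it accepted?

C → B → D → D → E → C → B → D → E → B → D
End state D is not accepting.

No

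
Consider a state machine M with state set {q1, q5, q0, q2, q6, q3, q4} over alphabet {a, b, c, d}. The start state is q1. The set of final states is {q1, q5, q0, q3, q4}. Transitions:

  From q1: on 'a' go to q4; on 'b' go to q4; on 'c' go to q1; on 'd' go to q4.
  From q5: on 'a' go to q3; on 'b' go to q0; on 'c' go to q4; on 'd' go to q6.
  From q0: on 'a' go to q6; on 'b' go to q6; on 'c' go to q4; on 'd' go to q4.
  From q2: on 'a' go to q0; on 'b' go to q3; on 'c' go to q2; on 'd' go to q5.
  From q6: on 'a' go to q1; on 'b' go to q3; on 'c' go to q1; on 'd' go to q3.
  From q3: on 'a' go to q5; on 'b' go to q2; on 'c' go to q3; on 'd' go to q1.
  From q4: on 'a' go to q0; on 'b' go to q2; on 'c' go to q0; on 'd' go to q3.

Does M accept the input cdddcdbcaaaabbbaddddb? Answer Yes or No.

No

Trace: q1 -c-> q1 -d-> q4 -d-> q3 -d-> q1 -c-> q1 -d-> q4 -b-> q2 -c-> q2 -a-> q0 -a-> q6 -a-> q1 -a-> q4 -b-> q2 -b-> q3 -b-> q2 -a-> q0 -d-> q4 -d-> q3 -d-> q1 -d-> q4 -b-> q2
End state q2 is not accepting.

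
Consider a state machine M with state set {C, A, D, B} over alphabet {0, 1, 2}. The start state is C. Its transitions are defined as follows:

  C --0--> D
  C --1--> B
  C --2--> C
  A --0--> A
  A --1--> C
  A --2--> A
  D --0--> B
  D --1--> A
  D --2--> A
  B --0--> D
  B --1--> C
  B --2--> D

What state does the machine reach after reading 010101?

Trace: C -0-> D -1-> A -0-> A -1-> C -0-> D -1-> A

A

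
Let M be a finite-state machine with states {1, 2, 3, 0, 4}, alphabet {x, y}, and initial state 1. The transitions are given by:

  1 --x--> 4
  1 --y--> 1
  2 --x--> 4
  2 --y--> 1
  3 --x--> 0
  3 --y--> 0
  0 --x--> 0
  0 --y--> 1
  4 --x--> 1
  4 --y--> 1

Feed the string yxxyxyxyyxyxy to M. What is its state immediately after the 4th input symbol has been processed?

start at 1
read 'y': 1 → 1
read 'x': 1 → 4
read 'x': 4 → 1
read 'y': 1 → 1
After 4 symbols: 1.

1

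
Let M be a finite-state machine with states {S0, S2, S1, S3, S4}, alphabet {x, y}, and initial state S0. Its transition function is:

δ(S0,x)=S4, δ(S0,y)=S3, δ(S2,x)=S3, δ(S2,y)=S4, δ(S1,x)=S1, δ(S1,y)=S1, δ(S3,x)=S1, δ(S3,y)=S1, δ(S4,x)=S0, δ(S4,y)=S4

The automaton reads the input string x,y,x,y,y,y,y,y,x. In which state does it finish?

Trace: S0 -x-> S4 -y-> S4 -x-> S0 -y-> S3 -y-> S1 -y-> S1 -y-> S1 -y-> S1 -x-> S1

S1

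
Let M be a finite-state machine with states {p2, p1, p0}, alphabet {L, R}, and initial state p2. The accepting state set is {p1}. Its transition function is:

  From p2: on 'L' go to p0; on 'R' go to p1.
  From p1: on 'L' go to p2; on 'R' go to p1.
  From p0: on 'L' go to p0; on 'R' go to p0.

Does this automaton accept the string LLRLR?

No

Trace: p2 -L-> p0 -L-> p0 -R-> p0 -L-> p0 -R-> p0
End state p0 is not accepting.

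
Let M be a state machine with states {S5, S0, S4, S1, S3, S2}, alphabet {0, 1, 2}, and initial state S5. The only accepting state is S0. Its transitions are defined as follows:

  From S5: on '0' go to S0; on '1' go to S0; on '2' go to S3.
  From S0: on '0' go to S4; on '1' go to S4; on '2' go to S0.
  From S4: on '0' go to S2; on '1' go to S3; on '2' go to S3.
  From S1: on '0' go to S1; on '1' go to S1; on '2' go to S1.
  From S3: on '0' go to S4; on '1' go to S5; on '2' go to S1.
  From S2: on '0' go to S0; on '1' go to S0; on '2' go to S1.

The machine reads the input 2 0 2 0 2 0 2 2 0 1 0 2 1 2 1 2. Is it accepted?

Trace: S5 -2-> S3 -0-> S4 -2-> S3 -0-> S4 -2-> S3 -0-> S4 -2-> S3 -2-> S1 -0-> S1 -1-> S1 -0-> S1 -2-> S1 -1-> S1 -2-> S1 -1-> S1 -2-> S1
End state S1 is not accepting.

No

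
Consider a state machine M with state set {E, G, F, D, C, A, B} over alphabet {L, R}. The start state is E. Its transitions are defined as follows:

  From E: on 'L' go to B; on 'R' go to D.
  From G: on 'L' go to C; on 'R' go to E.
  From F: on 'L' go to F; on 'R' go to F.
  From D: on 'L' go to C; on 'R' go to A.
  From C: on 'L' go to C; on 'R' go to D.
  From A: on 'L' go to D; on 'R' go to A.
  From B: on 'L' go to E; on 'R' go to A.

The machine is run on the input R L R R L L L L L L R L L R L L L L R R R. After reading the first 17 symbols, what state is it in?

E → D → C → D → A → D → C → C → C → C → C → D → C → C → D → C → C → C
After 17 symbols: C.

C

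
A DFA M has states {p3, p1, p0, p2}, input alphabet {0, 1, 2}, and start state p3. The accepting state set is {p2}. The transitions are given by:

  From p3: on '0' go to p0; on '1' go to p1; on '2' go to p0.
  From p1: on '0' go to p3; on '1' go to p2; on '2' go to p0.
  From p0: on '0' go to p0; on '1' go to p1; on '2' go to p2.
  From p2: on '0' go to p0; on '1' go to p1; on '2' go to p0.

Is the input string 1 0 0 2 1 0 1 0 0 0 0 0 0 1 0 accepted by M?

Trace: p3 -1-> p1 -0-> p3 -0-> p0 -2-> p2 -1-> p1 -0-> p3 -1-> p1 -0-> p3 -0-> p0 -0-> p0 -0-> p0 -0-> p0 -0-> p0 -1-> p1 -0-> p3
End state p3 is not accepting.

No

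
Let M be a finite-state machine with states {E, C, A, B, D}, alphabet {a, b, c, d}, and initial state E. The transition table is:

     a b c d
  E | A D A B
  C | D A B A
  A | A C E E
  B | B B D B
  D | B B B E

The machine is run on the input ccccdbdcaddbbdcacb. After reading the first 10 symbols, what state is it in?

Trace: E -c-> A -c-> E -c-> A -c-> E -d-> B -b-> B -d-> B -c-> D -a-> B -d-> B
After 10 symbols: B.

B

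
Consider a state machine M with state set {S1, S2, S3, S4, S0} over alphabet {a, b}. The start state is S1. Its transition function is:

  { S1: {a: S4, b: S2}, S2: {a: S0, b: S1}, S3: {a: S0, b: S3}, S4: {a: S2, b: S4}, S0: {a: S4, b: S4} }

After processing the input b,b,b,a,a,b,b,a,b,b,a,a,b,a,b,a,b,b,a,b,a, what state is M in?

start at S1
read 'b': S1 → S2
read 'b': S2 → S1
read 'b': S1 → S2
read 'a': S2 → S0
read 'a': S0 → S4
read 'b': S4 → S4
read 'b': S4 → S4
read 'a': S4 → S2
read 'b': S2 → S1
read 'b': S1 → S2
read 'a': S2 → S0
read 'a': S0 → S4
read 'b': S4 → S4
read 'a': S4 → S2
read 'b': S2 → S1
read 'a': S1 → S4
read 'b': S4 → S4
read 'b': S4 → S4
read 'a': S4 → S2
read 'b': S2 → S1
read 'a': S1 → S4

S4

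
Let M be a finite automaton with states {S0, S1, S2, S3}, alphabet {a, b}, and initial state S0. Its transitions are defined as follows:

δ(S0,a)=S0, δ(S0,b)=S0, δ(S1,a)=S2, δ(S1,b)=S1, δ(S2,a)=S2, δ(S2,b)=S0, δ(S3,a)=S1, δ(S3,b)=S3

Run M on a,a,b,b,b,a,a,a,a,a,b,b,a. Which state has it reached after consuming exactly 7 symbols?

S0

start at S0
read 'a': S0 → S0
read 'a': S0 → S0
read 'b': S0 → S0
read 'b': S0 → S0
read 'b': S0 → S0
read 'a': S0 → S0
read 'a': S0 → S0
After 7 symbols: S0.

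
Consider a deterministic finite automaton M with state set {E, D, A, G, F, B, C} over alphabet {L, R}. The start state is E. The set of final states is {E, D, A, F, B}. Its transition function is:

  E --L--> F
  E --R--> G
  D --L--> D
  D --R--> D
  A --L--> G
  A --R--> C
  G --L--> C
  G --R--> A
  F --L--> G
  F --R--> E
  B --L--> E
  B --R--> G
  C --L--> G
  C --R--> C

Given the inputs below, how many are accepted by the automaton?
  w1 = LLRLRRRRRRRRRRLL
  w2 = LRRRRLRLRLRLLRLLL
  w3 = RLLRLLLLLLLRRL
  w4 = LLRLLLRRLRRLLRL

w1: Trace: E -L-> F -L-> G -R-> A -L-> G -R-> A -R-> C -R-> C -R-> C -R-> C -R-> C -R-> C -R-> C -R-> C -R-> C -L-> G -L-> C  → end C, rejected
w2: Trace: E -L-> F -R-> E -R-> G -R-> A -R-> C -L-> G -R-> A -L-> G -R-> A -L-> G -R-> A -L-> G -L-> C -R-> C -L-> G -L-> C -L-> G  → end G, rejected
w3: Trace: E -R-> G -L-> C -L-> G -R-> A -L-> G -L-> C -L-> G -L-> C -L-> G -L-> C -L-> G -R-> A -R-> C -L-> G  → end G, rejected
w4: Trace: E -L-> F -L-> G -R-> A -L-> G -L-> C -L-> G -R-> A -R-> C -L-> G -R-> A -R-> C -L-> G -L-> C -R-> C -L-> G  → end G, rejected

0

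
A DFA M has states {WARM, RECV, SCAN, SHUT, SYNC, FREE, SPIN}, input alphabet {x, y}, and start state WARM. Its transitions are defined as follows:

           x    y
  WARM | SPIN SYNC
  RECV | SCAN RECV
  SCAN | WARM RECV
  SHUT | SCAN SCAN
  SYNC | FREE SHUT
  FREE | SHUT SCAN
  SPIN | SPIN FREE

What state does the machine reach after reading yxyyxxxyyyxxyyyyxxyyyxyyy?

WARM → SYNC → FREE → SCAN → RECV → SCAN → WARM → SPIN → FREE → SCAN → RECV → SCAN → WARM → SYNC → SHUT → SCAN → RECV → SCAN → WARM → SYNC → SHUT → SCAN → WARM → SYNC → SHUT → SCAN

SCAN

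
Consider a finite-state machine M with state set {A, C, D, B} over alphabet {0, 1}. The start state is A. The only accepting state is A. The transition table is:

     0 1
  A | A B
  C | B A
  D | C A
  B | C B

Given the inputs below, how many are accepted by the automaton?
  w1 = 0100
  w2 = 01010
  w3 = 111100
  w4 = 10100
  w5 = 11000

2

w1: Trace: A -0-> A -1-> B -0-> C -0-> B  → end B, rejected
w2: Trace: A -0-> A -1-> B -0-> C -1-> A -0-> A  → end A, accepted
w3: Trace: A -1-> B -1-> B -1-> B -1-> B -0-> C -0-> B  → end B, rejected
w4: Trace: A -1-> B -0-> C -1-> A -0-> A -0-> A  → end A, accepted
w5: Trace: A -1-> B -1-> B -0-> C -0-> B -0-> C  → end C, rejected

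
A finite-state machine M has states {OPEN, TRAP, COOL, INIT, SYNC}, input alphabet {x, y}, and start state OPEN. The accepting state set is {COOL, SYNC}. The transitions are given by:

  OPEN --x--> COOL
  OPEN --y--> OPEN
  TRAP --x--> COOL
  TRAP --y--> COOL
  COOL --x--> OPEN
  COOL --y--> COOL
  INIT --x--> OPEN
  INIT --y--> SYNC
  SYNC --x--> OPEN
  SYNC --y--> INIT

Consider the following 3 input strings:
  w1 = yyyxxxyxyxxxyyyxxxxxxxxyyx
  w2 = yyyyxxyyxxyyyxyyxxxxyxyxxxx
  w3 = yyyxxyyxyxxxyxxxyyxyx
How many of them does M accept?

1

w1: Trace: OPEN -y-> OPEN -y-> OPEN -y-> OPEN -x-> COOL -x-> OPEN -x-> COOL -y-> COOL -x-> OPEN -y-> OPEN -x-> COOL -x-> OPEN -x-> COOL -y-> COOL -y-> COOL -y-> COOL -x-> OPEN -x-> COOL -x-> OPEN -x-> COOL -x-> OPEN -x-> COOL -x-> OPEN -x-> COOL -y-> COOL -y-> COOL -x-> OPEN  → end OPEN, rejected
w2: Trace: OPEN -y-> OPEN -y-> OPEN -y-> OPEN -y-> OPEN -x-> COOL -x-> OPEN -y-> OPEN -y-> OPEN -x-> COOL -x-> OPEN -y-> OPEN -y-> OPEN -y-> OPEN -x-> COOL -y-> COOL -y-> COOL -x-> OPEN -x-> COOL -x-> OPEN -x-> COOL -y-> COOL -x-> OPEN -y-> OPEN -x-> COOL -x-> OPEN -x-> COOL -x-> OPEN  → end OPEN, rejected
w3: Trace: OPEN -y-> OPEN -y-> OPEN -y-> OPEN -x-> COOL -x-> OPEN -y-> OPEN -y-> OPEN -x-> COOL -y-> COOL -x-> OPEN -x-> COOL -x-> OPEN -y-> OPEN -x-> COOL -x-> OPEN -x-> COOL -y-> COOL -y-> COOL -x-> OPEN -y-> OPEN -x-> COOL  → end COOL, accepted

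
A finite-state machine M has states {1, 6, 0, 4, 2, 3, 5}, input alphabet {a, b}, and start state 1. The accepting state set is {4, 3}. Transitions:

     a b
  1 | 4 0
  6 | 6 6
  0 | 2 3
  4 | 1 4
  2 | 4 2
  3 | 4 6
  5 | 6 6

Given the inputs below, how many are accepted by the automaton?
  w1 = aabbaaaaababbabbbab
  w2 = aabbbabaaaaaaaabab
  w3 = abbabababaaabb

w1: Trace: 1 -a-> 4 -a-> 1 -b-> 0 -b-> 3 -a-> 4 -a-> 1 -a-> 4 -a-> 1 -a-> 4 -b-> 4 -a-> 1 -b-> 0 -b-> 3 -a-> 4 -b-> 4 -b-> 4 -b-> 4 -a-> 1 -b-> 0  → end 0, rejected
w2: Trace: 1 -a-> 4 -a-> 1 -b-> 0 -b-> 3 -b-> 6 -a-> 6 -b-> 6 -a-> 6 -a-> 6 -a-> 6 -a-> 6 -a-> 6 -a-> 6 -a-> 6 -a-> 6 -b-> 6 -a-> 6 -b-> 6  → end 6, rejected
w3: Trace: 1 -a-> 4 -b-> 4 -b-> 4 -a-> 1 -b-> 0 -a-> 2 -b-> 2 -a-> 4 -b-> 4 -a-> 1 -a-> 4 -a-> 1 -b-> 0 -b-> 3  → end 3, accepted

1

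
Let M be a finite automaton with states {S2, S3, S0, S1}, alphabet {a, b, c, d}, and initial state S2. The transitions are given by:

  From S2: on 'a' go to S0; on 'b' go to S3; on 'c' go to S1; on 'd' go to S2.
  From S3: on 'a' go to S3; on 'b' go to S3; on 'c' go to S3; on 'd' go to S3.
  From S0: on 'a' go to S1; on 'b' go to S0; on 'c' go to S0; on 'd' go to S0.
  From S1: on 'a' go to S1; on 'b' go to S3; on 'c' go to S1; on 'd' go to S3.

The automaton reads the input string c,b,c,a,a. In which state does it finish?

S3

Trace: S2 -c-> S1 -b-> S3 -c-> S3 -a-> S3 -a-> S3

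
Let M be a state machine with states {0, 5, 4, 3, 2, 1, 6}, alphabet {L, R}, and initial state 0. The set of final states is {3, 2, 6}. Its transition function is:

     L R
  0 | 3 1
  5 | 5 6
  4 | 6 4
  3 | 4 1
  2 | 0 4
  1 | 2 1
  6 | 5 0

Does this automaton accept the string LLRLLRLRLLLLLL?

No

0 → 3 → 4 → 4 → 6 → 5 → 6 → 5 → 6 → 5 → 5 → 5 → 5 → 5 → 5
End state 5 is not accepting.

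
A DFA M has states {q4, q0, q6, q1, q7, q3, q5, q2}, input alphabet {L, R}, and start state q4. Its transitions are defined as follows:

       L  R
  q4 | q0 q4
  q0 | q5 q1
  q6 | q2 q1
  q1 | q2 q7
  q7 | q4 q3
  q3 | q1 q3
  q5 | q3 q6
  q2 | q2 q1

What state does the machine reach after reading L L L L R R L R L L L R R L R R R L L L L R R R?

q3

start at q4
read 'L': q4 → q0
read 'L': q0 → q5
read 'L': q5 → q3
read 'L': q3 → q1
read 'R': q1 → q7
read 'R': q7 → q3
read 'L': q3 → q1
read 'R': q1 → q7
read 'L': q7 → q4
read 'L': q4 → q0
read 'L': q0 → q5
read 'R': q5 → q6
read 'R': q6 → q1
read 'L': q1 → q2
read 'R': q2 → q1
read 'R': q1 → q7
read 'R': q7 → q3
read 'L': q3 → q1
read 'L': q1 → q2
read 'L': q2 → q2
read 'L': q2 → q2
read 'R': q2 → q1
read 'R': q1 → q7
read 'R': q7 → q3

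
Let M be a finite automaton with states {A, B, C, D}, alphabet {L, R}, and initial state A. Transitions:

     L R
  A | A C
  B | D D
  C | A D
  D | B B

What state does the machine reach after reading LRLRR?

D

A → A → C → A → C → D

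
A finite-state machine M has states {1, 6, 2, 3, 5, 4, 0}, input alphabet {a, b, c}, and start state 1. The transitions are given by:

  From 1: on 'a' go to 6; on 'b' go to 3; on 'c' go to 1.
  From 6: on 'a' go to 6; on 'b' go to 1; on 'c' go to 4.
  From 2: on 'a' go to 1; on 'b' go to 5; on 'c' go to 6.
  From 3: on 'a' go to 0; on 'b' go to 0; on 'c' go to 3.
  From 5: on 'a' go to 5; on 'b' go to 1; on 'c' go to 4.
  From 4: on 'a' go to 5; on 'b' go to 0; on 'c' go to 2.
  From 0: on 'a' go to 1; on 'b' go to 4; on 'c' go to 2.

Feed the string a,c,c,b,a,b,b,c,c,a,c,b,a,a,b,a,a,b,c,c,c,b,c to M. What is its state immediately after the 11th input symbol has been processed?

2

1 → 6 → 4 → 2 → 5 → 5 → 1 → 3 → 3 → 3 → 0 → 2
After 11 symbols: 2.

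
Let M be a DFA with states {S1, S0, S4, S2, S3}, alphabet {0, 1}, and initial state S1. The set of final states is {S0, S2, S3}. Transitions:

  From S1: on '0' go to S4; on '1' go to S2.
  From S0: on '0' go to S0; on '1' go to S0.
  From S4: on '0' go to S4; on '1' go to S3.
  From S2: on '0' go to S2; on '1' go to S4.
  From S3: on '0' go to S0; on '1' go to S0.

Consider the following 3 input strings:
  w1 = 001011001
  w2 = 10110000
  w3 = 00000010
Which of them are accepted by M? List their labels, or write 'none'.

w1:
  start at S1
  read '0': S1 → S4
  read '0': S4 → S4
  read '1': S4 → S3
  read '0': S3 → S0
  read '1': S0 → S0
  read '1': S0 → S0
  read '0': S0 → S0
  read '0': S0 → S0
  read '1': S0 → S0
  end S0, accepted
w2:
  start at S1
  read '1': S1 → S2
  read '0': S2 → S2
  read '1': S2 → S4
  read '1': S4 → S3
  read '0': S3 → S0
  read '0': S0 → S0
  read '0': S0 → S0
  read '0': S0 → S0
  end S0, accepted
w3:
  start at S1
  read '0': S1 → S4
  read '0': S4 → S4
  read '0': S4 → S4
  read '0': S4 → S4
  read '0': S4 → S4
  read '0': S4 → S4
  read '1': S4 → S3
  read '0': S3 → S0
  end S0, accepted

w1, w2, w3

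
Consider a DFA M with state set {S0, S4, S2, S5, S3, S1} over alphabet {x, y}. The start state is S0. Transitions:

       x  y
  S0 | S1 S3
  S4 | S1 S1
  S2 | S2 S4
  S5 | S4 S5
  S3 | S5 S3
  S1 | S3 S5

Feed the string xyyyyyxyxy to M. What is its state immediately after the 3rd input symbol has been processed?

S5

Trace: S0 -x-> S1 -y-> S5 -y-> S5
After 3 symbols: S5.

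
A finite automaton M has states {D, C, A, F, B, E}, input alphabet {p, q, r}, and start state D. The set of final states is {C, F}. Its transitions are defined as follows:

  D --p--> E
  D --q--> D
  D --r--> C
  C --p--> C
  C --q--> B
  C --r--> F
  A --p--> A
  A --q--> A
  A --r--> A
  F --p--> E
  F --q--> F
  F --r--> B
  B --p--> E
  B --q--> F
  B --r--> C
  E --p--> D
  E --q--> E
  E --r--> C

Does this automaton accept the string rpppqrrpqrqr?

Trace: D -r-> C -p-> C -p-> C -p-> C -q-> B -r-> C -r-> F -p-> E -q-> E -r-> C -q-> B -r-> C
End state C is accepting.

Yes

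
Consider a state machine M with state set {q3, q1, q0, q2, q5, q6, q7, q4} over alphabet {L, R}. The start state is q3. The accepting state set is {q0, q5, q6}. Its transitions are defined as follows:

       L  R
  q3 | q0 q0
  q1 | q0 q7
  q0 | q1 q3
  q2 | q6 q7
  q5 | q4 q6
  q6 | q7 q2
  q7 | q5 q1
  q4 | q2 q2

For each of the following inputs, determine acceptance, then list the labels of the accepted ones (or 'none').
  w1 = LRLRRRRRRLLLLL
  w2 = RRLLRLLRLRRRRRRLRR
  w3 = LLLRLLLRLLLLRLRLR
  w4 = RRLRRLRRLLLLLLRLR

w1: q3 → q0 → q3 → q0 → q3 → q0 → q3 → q0 → q3 → q0 → q1 → q0 → q1 → q0 → q1  → end q1, rejected
w2: q3 → q0 → q3 → q0 → q1 → q7 → q5 → q4 → q2 → q6 → q2 → q7 → q1 → q7 → q1 → q7 → q5 → q6 → q2  → end q2, rejected
w3: q3 → q0 → q1 → q0 → q3 → q0 → q1 → q0 → q3 → q0 → q1 → q0 → q1 → q7 → q5 → q6 → q7 → q1  → end q1, rejected
w4: q3 → q0 → q3 → q0 → q3 → q0 → q1 → q7 → q1 → q0 → q1 → q0 → q1 → q0 → q1 → q7 → q5 → q6  → end q6, accepted

w4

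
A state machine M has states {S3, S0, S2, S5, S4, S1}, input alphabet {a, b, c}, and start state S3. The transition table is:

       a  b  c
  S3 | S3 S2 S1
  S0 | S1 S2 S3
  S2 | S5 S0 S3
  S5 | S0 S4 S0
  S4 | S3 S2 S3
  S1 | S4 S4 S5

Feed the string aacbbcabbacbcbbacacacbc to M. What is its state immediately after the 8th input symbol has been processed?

S2

S3 → S3 → S3 → S1 → S4 → S2 → S3 → S3 → S2
After 8 symbols: S2.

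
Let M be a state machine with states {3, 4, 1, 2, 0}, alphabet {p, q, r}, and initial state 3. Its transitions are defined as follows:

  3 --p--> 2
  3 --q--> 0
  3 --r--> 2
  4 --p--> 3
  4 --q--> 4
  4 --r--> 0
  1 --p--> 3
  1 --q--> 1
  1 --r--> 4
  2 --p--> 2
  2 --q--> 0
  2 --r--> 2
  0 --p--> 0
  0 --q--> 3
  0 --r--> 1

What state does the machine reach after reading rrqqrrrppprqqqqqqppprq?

0

Trace: 3 -r-> 2 -r-> 2 -q-> 0 -q-> 3 -r-> 2 -r-> 2 -r-> 2 -p-> 2 -p-> 2 -p-> 2 -r-> 2 -q-> 0 -q-> 3 -q-> 0 -q-> 3 -q-> 0 -q-> 3 -p-> 2 -p-> 2 -p-> 2 -r-> 2 -q-> 0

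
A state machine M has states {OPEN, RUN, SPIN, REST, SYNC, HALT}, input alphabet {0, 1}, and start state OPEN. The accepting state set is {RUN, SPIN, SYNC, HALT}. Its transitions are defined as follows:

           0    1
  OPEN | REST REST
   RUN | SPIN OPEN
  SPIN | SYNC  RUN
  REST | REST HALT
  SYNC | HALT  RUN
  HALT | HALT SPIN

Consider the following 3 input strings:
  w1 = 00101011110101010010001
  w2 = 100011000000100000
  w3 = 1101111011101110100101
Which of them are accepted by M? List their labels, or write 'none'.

w1, w2, w3

w1: Trace: OPEN -0-> REST -0-> REST -1-> HALT -0-> HALT -1-> SPIN -0-> SYNC -1-> RUN -1-> OPEN -1-> REST -1-> HALT -0-> HALT -1-> SPIN -0-> SYNC -1-> RUN -0-> SPIN -1-> RUN -0-> SPIN -0-> SYNC -1-> RUN -0-> SPIN -0-> SYNC -0-> HALT -1-> SPIN  → end SPIN, accepted
w2: Trace: OPEN -1-> REST -0-> REST -0-> REST -0-> REST -1-> HALT -1-> SPIN -0-> SYNC -0-> HALT -0-> HALT -0-> HALT -0-> HALT -0-> HALT -1-> SPIN -0-> SYNC -0-> HALT -0-> HALT -0-> HALT -0-> HALT  → end HALT, accepted
w3: Trace: OPEN -1-> REST -1-> HALT -0-> HALT -1-> SPIN -1-> RUN -1-> OPEN -1-> REST -0-> REST -1-> HALT -1-> SPIN -1-> RUN -0-> SPIN -1-> RUN -1-> OPEN -1-> REST -0-> REST -1-> HALT -0-> HALT -0-> HALT -1-> SPIN -0-> SYNC -1-> RUN  → end RUN, accepted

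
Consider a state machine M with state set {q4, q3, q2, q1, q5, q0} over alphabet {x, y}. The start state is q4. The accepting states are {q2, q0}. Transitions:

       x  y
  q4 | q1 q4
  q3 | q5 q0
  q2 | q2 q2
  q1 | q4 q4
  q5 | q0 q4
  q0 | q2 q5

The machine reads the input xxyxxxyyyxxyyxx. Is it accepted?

Trace: q4 -x-> q1 -x-> q4 -y-> q4 -x-> q1 -x-> q4 -x-> q1 -y-> q4 -y-> q4 -y-> q4 -x-> q1 -x-> q4 -y-> q4 -y-> q4 -x-> q1 -x-> q4
End state q4 is not accepting.

No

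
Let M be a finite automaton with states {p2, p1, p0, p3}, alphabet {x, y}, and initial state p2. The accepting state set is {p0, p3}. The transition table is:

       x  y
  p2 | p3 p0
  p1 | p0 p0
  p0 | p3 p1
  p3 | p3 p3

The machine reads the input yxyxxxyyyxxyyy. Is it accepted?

start at p2
read 'y': p2 → p0
read 'x': p0 → p3
read 'y': p3 → p3
read 'x': p3 → p3
read 'x': p3 → p3
read 'x': p3 → p3
read 'y': p3 → p3
read 'y': p3 → p3
read 'y': p3 → p3
read 'x': p3 → p3
read 'x': p3 → p3
read 'y': p3 → p3
read 'y': p3 → p3
read 'y': p3 → p3
End state p3 is accepting.

Yes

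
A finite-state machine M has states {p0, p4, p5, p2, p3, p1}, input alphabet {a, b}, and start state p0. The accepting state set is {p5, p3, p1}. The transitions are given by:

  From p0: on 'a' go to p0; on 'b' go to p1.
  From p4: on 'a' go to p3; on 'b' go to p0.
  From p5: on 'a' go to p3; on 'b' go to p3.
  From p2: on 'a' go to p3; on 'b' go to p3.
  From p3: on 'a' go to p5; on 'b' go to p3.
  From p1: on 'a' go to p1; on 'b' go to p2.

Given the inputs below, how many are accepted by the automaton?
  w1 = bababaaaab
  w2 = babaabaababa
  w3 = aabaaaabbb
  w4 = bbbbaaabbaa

w1: p0 → p1 → p1 → p2 → p3 → p3 → p5 → p3 → p5 → p3 → p3  → end p3, accepted
w2: p0 → p1 → p1 → p2 → p3 → p5 → p3 → p5 → p3 → p3 → p5 → p3 → p5  → end p5, accepted
w3: p0 → p0 → p0 → p1 → p1 → p1 → p1 → p1 → p2 → p3 → p3  → end p3, accepted
w4: p0 → p1 → p2 → p3 → p3 → p5 → p3 → p5 → p3 → p3 → p5 → p3  → end p3, accepted

4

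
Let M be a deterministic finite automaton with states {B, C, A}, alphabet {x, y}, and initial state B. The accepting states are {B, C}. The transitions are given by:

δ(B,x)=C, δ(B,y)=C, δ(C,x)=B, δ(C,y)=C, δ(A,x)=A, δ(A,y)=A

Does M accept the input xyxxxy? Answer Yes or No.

B → C → C → B → C → B → C
End state C is accepting.

Yes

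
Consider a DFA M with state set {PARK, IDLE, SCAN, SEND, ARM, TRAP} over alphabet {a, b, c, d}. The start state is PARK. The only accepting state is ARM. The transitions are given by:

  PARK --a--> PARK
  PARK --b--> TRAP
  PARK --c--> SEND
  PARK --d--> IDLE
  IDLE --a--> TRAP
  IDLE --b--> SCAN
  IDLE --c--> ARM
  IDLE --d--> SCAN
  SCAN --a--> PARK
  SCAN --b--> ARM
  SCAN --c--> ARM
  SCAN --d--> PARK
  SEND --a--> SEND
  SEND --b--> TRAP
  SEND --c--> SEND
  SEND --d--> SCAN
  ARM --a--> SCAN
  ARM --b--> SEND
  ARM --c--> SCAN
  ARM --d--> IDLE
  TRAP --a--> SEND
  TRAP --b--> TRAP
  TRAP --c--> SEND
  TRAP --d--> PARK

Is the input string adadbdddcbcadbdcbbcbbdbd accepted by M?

PARK → PARK → IDLE → TRAP → PARK → TRAP → PARK → IDLE → SCAN → ARM → SEND → SEND → SEND → SCAN → ARM → IDLE → ARM → SEND → TRAP → SEND → TRAP → TRAP → PARK → TRAP → PARK
End state PARK is not accepting.

No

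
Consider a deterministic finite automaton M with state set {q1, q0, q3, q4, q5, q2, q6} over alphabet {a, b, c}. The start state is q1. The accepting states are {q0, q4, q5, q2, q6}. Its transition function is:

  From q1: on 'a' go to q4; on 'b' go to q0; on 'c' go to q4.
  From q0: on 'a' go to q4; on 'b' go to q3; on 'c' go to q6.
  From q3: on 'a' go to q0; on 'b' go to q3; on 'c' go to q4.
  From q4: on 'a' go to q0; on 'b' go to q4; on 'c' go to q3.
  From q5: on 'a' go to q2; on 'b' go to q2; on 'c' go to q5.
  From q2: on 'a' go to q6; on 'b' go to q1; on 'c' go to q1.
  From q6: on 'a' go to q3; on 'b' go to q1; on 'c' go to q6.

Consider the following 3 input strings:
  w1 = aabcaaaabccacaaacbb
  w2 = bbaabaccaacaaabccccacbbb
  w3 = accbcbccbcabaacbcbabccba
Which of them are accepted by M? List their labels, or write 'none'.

w1: q1 → q4 → q0 → q3 → q4 → q0 → q4 → q0 → q4 → q4 → q3 → q4 → q0 → q6 → q3 → q0 → q4 → q3 → q3 → q3  → end q3, rejected
w2: q1 → q0 → q3 → q0 → q4 → q4 → q0 → q6 → q6 → q3 → q0 → q6 → q3 → q0 → q4 → q4 → q3 → q4 → q3 → q4 → q0 → q6 → q1 → q0 → q3  → end q3, rejected
w3: q1 → q4 → q3 → q4 → q4 → q3 → q3 → q4 → q3 → q3 → q4 → q0 → q3 → q0 → q4 → q3 → q3 → q4 → q4 → q0 → q3 → q4 → q3 → q3 → q0  → end q0, accepted

w3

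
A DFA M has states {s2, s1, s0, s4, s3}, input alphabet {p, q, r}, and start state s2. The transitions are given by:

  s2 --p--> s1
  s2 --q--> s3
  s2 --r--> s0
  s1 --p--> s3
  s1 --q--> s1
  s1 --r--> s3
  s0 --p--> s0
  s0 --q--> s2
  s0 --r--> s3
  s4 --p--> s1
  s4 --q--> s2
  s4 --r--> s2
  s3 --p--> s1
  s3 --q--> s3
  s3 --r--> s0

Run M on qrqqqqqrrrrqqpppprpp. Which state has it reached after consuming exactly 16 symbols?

s1

start at s2
read 'q': s2 → s3
read 'r': s3 → s0
read 'q': s0 → s2
read 'q': s2 → s3
read 'q': s3 → s3
read 'q': s3 → s3
read 'q': s3 → s3
read 'r': s3 → s0
read 'r': s0 → s3
read 'r': s3 → s0
read 'r': s0 → s3
read 'q': s3 → s3
read 'q': s3 → s3
read 'p': s3 → s1
read 'p': s1 → s3
read 'p': s3 → s1
After 16 symbols: s1.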